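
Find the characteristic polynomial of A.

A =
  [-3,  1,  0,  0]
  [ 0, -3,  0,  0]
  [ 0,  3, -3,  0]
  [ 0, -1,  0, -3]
x^4 + 12*x^3 + 54*x^2 + 108*x + 81

Expanding det(x·I − A) (e.g. by cofactor expansion or by noting that A is similar to its Jordan form J, which has the same characteristic polynomial as A) gives
  χ_A(x) = x^4 + 12*x^3 + 54*x^2 + 108*x + 81
which factors as (x + 3)^4. The eigenvalues (with algebraic multiplicities) are λ = -3 with multiplicity 4.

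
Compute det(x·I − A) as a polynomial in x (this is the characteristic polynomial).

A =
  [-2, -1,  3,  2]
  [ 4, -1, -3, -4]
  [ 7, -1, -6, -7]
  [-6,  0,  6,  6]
x^4 + 3*x^3

Expanding det(x·I − A) (e.g. by cofactor expansion or by noting that A is similar to its Jordan form J, which has the same characteristic polynomial as A) gives
  χ_A(x) = x^4 + 3*x^3
which factors as x^3*(x + 3). The eigenvalues (with algebraic multiplicities) are λ = -3 with multiplicity 1, λ = 0 with multiplicity 3.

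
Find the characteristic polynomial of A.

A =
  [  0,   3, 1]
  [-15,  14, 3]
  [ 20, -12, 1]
x^3 - 15*x^2 + 75*x - 125

Expanding det(x·I − A) (e.g. by cofactor expansion or by noting that A is similar to its Jordan form J, which has the same characteristic polynomial as A) gives
  χ_A(x) = x^3 - 15*x^2 + 75*x - 125
which factors as (x - 5)^3. The eigenvalues (with algebraic multiplicities) are λ = 5 with multiplicity 3.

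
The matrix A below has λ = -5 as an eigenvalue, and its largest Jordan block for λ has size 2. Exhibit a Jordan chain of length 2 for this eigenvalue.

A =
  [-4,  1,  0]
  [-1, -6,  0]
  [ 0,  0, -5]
A Jordan chain for λ = -5 of length 2:
v_1 = (1, -1, 0)ᵀ
v_2 = (1, 0, 0)ᵀ

Let N = A − (-5)·I. We want v_2 with N^2 v_2 = 0 but N^1 v_2 ≠ 0; then v_{j-1} := N · v_j for j = 2, …, 2.

Pick v_2 = (1, 0, 0)ᵀ.
Then v_1 = N · v_2 = (1, -1, 0)ᵀ.

Sanity check: (A − (-5)·I) v_1 = (0, 0, 0)ᵀ = 0. ✓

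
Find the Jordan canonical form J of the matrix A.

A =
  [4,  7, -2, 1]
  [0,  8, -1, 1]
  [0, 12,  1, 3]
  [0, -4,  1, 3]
J_2(4) ⊕ J_2(4)

The characteristic polynomial is
  det(x·I − A) = x^4 - 16*x^3 + 96*x^2 - 256*x + 256 = (x - 4)^4

Eigenvalues and multiplicities (the geometric multiplicity of λ is n − rank(A − λI), which equals the number of Jordan blocks for λ):
  λ = 4: algebraic multiplicity = 4, geometric multiplicity = 2

Determining the block sizes for each eigenvalue:
  λ = 4: with am = 4 and gm = 2, the partition is not yet determined (e.g. several partitions of 4 into 2 parts exist). Let N = A − (4)·I. Computing rank(N^1) = 2, rank(N^2) = 0; the number of blocks of size ≥ j is rank(N^{j−1}) − rank(N^j), giving [2, 2]. So we have 2 block(s) of size 2 → block sizes [2, 2]

Assembling the blocks gives a Jordan form
J =
  [4, 1, 0, 0]
  [0, 4, 0, 0]
  [0, 0, 4, 1]
  [0, 0, 0, 4]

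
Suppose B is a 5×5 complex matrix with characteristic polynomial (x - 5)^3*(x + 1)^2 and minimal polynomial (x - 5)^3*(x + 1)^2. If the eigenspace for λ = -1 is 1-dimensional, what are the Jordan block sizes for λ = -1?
Block sizes for λ = -1: [2]

Step 1 — from the characteristic polynomial, algebraic multiplicity of λ = -1 is 2. From dim ker(B − (-1)·I) = 1, there are exactly 1 Jordan blocks for λ = -1.
Step 2 — from the minimal polynomial, the factor (x + 1)^2 tells us the largest block for λ = -1 has size 2.
Step 3 — with total size 2, 1 blocks, and largest block 2, the block sizes (in nonincreasing order) are [2].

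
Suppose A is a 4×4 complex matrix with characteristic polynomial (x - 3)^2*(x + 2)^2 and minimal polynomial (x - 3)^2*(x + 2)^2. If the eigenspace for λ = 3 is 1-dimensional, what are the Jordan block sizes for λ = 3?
Block sizes for λ = 3: [2]

Step 1 — from the characteristic polynomial, algebraic multiplicity of λ = 3 is 2. From dim ker(A − (3)·I) = 1, there are exactly 1 Jordan blocks for λ = 3.
Step 2 — from the minimal polynomial, the factor (x − 3)^2 tells us the largest block for λ = 3 has size 2.
Step 3 — with total size 2, 1 blocks, and largest block 2, the block sizes (in nonincreasing order) are [2].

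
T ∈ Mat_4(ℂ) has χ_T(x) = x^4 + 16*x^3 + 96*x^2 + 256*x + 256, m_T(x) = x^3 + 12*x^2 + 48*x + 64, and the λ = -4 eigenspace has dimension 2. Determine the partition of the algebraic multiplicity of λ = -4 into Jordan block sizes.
Block sizes for λ = -4: [3, 1]

Step 1 — from the characteristic polynomial, algebraic multiplicity of λ = -4 is 4. From dim ker(T − (-4)·I) = 2, there are exactly 2 Jordan blocks for λ = -4.
Step 2 — from the minimal polynomial, the factor (x + 4)^3 tells us the largest block for λ = -4 has size 3.
Step 3 — with total size 4, 2 blocks, and largest block 3, the block sizes (in nonincreasing order) are [3, 1].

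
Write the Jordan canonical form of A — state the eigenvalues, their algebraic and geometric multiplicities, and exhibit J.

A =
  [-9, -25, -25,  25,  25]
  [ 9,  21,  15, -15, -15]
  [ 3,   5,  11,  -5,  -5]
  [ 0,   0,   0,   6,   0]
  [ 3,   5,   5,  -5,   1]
J_2(6) ⊕ J_1(6) ⊕ J_1(6) ⊕ J_1(6)

The characteristic polynomial is
  det(x·I − A) = x^5 - 30*x^4 + 360*x^3 - 2160*x^2 + 6480*x - 7776 = (x - 6)^5

Eigenvalues and multiplicities (the geometric multiplicity of λ is n − rank(A − λI), which equals the number of Jordan blocks for λ):
  λ = 6: algebraic multiplicity = 5, geometric multiplicity = 4

Determining the block sizes for each eigenvalue:
  λ = 6: 4 blocks summing to 5 forces exactly one block of size 2 and the rest size 1 → block sizes [2, 1, 1, 1]

Assembling the blocks gives a Jordan form
J =
  [6, 1, 0, 0, 0]
  [0, 6, 0, 0, 0]
  [0, 0, 6, 0, 0]
  [0, 0, 0, 6, 0]
  [0, 0, 0, 0, 6]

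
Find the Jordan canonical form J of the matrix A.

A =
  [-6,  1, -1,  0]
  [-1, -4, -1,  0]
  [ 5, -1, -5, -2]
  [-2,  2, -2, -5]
J_3(-5) ⊕ J_1(-5)

The characteristic polynomial is
  det(x·I − A) = x^4 + 20*x^3 + 150*x^2 + 500*x + 625 = (x + 5)^4

Eigenvalues and multiplicities (the geometric multiplicity of λ is n − rank(A − λI), which equals the number of Jordan blocks for λ):
  λ = -5: algebraic multiplicity = 4, geometric multiplicity = 2

Determining the block sizes for each eigenvalue:
  λ = -5: with am = 4 and gm = 2, the partition is not yet determined (e.g. several partitions of 4 into 2 parts exist). Let N = A − (-5)·I. Computing rank(N^1) = 2, rank(N^2) = 1, rank(N^3) = 0; the number of blocks of size ≥ j is rank(N^{j−1}) − rank(N^j), giving [2, 1, 1]. So we have 1 block(s) of size 3, 1 block(s) of size 1 → block sizes [3, 1]

Assembling the blocks gives a Jordan form
J =
  [-5,  1,  0,  0]
  [ 0, -5,  1,  0]
  [ 0,  0, -5,  0]
  [ 0,  0,  0, -5]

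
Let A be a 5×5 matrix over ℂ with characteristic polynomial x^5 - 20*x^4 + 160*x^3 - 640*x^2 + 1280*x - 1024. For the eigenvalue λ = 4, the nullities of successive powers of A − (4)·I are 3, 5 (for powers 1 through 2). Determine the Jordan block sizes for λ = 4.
Block sizes for λ = 4: [2, 2, 1]

From the dimensions of kernels of powers, the number of Jordan blocks of size at least j is d_j − d_{j−1} where d_j = dim ker(N^j) (with d_0 = 0). Computing the differences gives [3, 2].
The number of blocks of size exactly k is (#blocks of size ≥ k) − (#blocks of size ≥ k + 1), so the partition is: 1 block(s) of size 1, 2 block(s) of size 2.
In nonincreasing order the block sizes are [2, 2, 1].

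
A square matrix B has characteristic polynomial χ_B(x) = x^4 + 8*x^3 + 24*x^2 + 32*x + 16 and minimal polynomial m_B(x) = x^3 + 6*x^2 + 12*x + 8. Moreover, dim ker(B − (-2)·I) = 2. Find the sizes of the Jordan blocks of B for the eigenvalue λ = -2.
Block sizes for λ = -2: [3, 1]

Step 1 — from the characteristic polynomial, algebraic multiplicity of λ = -2 is 4. From dim ker(B − (-2)·I) = 2, there are exactly 2 Jordan blocks for λ = -2.
Step 2 — from the minimal polynomial, the factor (x + 2)^3 tells us the largest block for λ = -2 has size 3.
Step 3 — with total size 4, 2 blocks, and largest block 3, the block sizes (in nonincreasing order) are [3, 1].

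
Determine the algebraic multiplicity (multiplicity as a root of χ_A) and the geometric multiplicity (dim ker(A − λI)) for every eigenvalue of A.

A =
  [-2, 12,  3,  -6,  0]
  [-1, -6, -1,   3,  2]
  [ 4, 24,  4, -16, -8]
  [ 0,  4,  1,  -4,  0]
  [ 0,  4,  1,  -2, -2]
λ = -2: alg = 5, geom = 3

Step 1 — factor the characteristic polynomial to read off the algebraic multiplicities:
  χ_A(x) = (x + 2)^5

Step 2 — compute geometric multiplicities via the rank-nullity identity g(λ) = n − rank(A − λI):
  rank(A − (-2)·I) = 2, so dim ker(A − (-2)·I) = n − 2 = 3

Summary:
  λ = -2: algebraic multiplicity = 5, geometric multiplicity = 3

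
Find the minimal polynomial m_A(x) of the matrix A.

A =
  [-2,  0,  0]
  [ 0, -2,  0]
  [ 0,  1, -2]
x^2 + 4*x + 4

The characteristic polynomial is χ_A(x) = (x + 2)^3, so the eigenvalues are known. The minimal polynomial is
  m_A(x) = Π_λ (x − λ)^{k_λ}
where k_λ is the size of the *largest* Jordan block for λ (equivalently, the smallest k with (A − λI)^k v = 0 for every generalised eigenvector v of λ).

  λ = -2: largest Jordan block has size 2, contributing (x + 2)^2

So m_A(x) = (x + 2)^2 = x^2 + 4*x + 4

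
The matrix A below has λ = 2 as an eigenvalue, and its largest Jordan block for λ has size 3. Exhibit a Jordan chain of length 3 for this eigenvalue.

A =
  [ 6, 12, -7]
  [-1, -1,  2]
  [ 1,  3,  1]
A Jordan chain for λ = 2 of length 3:
v_1 = (-3, 1, 0)ᵀ
v_2 = (4, -1, 1)ᵀ
v_3 = (1, 0, 0)ᵀ

Let N = A − (2)·I. We want v_3 with N^3 v_3 = 0 but N^2 v_3 ≠ 0; then v_{j-1} := N · v_j for j = 3, …, 2.

Pick v_3 = (1, 0, 0)ᵀ.
Then v_2 = N · v_3 = (4, -1, 1)ᵀ.
Then v_1 = N · v_2 = (-3, 1, 0)ᵀ.

Sanity check: (A − (2)·I) v_1 = (0, 0, 0)ᵀ = 0. ✓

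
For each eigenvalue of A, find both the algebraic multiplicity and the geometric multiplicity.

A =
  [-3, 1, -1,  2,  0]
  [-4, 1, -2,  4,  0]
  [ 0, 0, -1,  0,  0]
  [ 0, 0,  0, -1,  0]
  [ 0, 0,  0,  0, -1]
λ = -1: alg = 5, geom = 4

Step 1 — factor the characteristic polynomial to read off the algebraic multiplicities:
  χ_A(x) = (x + 1)^5

Step 2 — compute geometric multiplicities via the rank-nullity identity g(λ) = n − rank(A − λI):
  rank(A − (-1)·I) = 1, so dim ker(A − (-1)·I) = n − 1 = 4

Summary:
  λ = -1: algebraic multiplicity = 5, geometric multiplicity = 4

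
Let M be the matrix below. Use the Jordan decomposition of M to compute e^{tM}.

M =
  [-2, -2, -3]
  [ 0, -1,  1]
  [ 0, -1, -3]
e^{tM} =
  [exp(-2*t), t^2*exp(-2*t)/2 - 2*t*exp(-2*t), t^2*exp(-2*t)/2 - 3*t*exp(-2*t)]
  [0, t*exp(-2*t) + exp(-2*t), t*exp(-2*t)]
  [0, -t*exp(-2*t), -t*exp(-2*t) + exp(-2*t)]

Strategy: write M = P · J · P⁻¹ where J is a Jordan canonical form, so e^{tM} = P · e^{tJ} · P⁻¹, and e^{tJ} can be computed block-by-block.

M has Jordan form
J =
  [-2,  1,  0]
  [ 0, -2,  1]
  [ 0,  0, -2]
(up to reordering of blocks).

Per-block formulas:
  For a 3×3 Jordan block J_3(-2): exp(t · J_3(-2)) = e^(-2t)·(I + t·N + (t^2/2)·N^2), where N is the 3×3 nilpotent shift.

After assembling e^{tJ} and conjugating by P, we get:

e^{tM} =
  [exp(-2*t), t^2*exp(-2*t)/2 - 2*t*exp(-2*t), t^2*exp(-2*t)/2 - 3*t*exp(-2*t)]
  [0, t*exp(-2*t) + exp(-2*t), t*exp(-2*t)]
  [0, -t*exp(-2*t), -t*exp(-2*t) + exp(-2*t)]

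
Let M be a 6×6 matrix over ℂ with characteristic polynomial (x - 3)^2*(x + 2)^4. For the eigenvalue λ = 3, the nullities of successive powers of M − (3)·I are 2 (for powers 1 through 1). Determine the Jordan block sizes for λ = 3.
Block sizes for λ = 3: [1, 1]

From the dimensions of kernels of powers, the number of Jordan blocks of size at least j is d_j − d_{j−1} where d_j = dim ker(N^j) (with d_0 = 0). Computing the differences gives [2].
The number of blocks of size exactly k is (#blocks of size ≥ k) − (#blocks of size ≥ k + 1), so the partition is: 2 block(s) of size 1.
In nonincreasing order the block sizes are [1, 1].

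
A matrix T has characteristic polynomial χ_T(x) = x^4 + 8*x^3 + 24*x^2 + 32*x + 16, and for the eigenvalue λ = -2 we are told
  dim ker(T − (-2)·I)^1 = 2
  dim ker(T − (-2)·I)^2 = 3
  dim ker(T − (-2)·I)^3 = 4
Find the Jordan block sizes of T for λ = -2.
Block sizes for λ = -2: [3, 1]

From the dimensions of kernels of powers, the number of Jordan blocks of size at least j is d_j − d_{j−1} where d_j = dim ker(N^j) (with d_0 = 0). Computing the differences gives [2, 1, 1].
The number of blocks of size exactly k is (#blocks of size ≥ k) − (#blocks of size ≥ k + 1), so the partition is: 1 block(s) of size 1, 1 block(s) of size 3.
In nonincreasing order the block sizes are [3, 1].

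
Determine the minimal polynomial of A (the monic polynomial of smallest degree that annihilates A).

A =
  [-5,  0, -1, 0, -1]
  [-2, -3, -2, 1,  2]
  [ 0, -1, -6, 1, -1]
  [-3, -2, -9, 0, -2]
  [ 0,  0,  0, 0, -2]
x^5 + 16*x^4 + 100*x^3 + 304*x^2 + 448*x + 256

The characteristic polynomial is χ_A(x) = (x + 2)^2*(x + 4)^3, so the eigenvalues are known. The minimal polynomial is
  m_A(x) = Π_λ (x − λ)^{k_λ}
where k_λ is the size of the *largest* Jordan block for λ (equivalently, the smallest k with (A − λI)^k v = 0 for every generalised eigenvector v of λ).

  λ = -4: largest Jordan block has size 3, contributing (x + 4)^3
  λ = -2: largest Jordan block has size 2, contributing (x + 2)^2

So m_A(x) = (x + 2)^2*(x + 4)^3 = x^5 + 16*x^4 + 100*x^3 + 304*x^2 + 448*x + 256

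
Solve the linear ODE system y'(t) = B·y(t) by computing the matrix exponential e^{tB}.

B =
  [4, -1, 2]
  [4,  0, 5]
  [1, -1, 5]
e^{tB} =
  [-t^2*exp(3*t)/2 + t*exp(3*t) + exp(3*t), -t*exp(3*t), t^2*exp(3*t)/2 + 2*t*exp(3*t)]
  [-3*t^2*exp(3*t)/2 + 4*t*exp(3*t), -3*t*exp(3*t) + exp(3*t), 3*t^2*exp(3*t)/2 + 5*t*exp(3*t)]
  [-t^2*exp(3*t)/2 + t*exp(3*t), -t*exp(3*t), t^2*exp(3*t)/2 + 2*t*exp(3*t) + exp(3*t)]

Strategy: write B = P · J · P⁻¹ where J is a Jordan canonical form, so e^{tB} = P · e^{tJ} · P⁻¹, and e^{tJ} can be computed block-by-block.

B has Jordan form
J =
  [3, 1, 0]
  [0, 3, 1]
  [0, 0, 3]
(up to reordering of blocks).

Per-block formulas:
  For a 3×3 Jordan block J_3(3): exp(t · J_3(3)) = e^(3t)·(I + t·N + (t^2/2)·N^2), where N is the 3×3 nilpotent shift.

After assembling e^{tJ} and conjugating by P, we get:

e^{tB} =
  [-t^2*exp(3*t)/2 + t*exp(3*t) + exp(3*t), -t*exp(3*t), t^2*exp(3*t)/2 + 2*t*exp(3*t)]
  [-3*t^2*exp(3*t)/2 + 4*t*exp(3*t), -3*t*exp(3*t) + exp(3*t), 3*t^2*exp(3*t)/2 + 5*t*exp(3*t)]
  [-t^2*exp(3*t)/2 + t*exp(3*t), -t*exp(3*t), t^2*exp(3*t)/2 + 2*t*exp(3*t) + exp(3*t)]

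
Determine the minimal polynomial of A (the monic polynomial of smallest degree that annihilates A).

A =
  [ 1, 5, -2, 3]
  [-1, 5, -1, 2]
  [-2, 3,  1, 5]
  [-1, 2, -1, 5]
x^2 - 6*x + 9

The characteristic polynomial is χ_A(x) = (x - 3)^4, so the eigenvalues are known. The minimal polynomial is
  m_A(x) = Π_λ (x − λ)^{k_λ}
where k_λ is the size of the *largest* Jordan block for λ (equivalently, the smallest k with (A − λI)^k v = 0 for every generalised eigenvector v of λ).

  λ = 3: largest Jordan block has size 2, contributing (x − 3)^2

So m_A(x) = (x - 3)^2 = x^2 - 6*x + 9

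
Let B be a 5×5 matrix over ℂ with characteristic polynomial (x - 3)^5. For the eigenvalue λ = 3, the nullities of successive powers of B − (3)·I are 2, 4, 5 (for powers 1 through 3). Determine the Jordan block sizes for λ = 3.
Block sizes for λ = 3: [3, 2]

From the dimensions of kernels of powers, the number of Jordan blocks of size at least j is d_j − d_{j−1} where d_j = dim ker(N^j) (with d_0 = 0). Computing the differences gives [2, 2, 1].
The number of blocks of size exactly k is (#blocks of size ≥ k) − (#blocks of size ≥ k + 1), so the partition is: 1 block(s) of size 2, 1 block(s) of size 3.
In nonincreasing order the block sizes are [3, 2].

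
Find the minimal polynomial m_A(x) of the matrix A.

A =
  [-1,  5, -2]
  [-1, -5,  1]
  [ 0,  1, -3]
x^3 + 9*x^2 + 27*x + 27

The characteristic polynomial is χ_A(x) = (x + 3)^3, so the eigenvalues are known. The minimal polynomial is
  m_A(x) = Π_λ (x − λ)^{k_λ}
where k_λ is the size of the *largest* Jordan block for λ (equivalently, the smallest k with (A − λI)^k v = 0 for every generalised eigenvector v of λ).

  λ = -3: largest Jordan block has size 3, contributing (x + 3)^3

So m_A(x) = (x + 3)^3 = x^3 + 9*x^2 + 27*x + 27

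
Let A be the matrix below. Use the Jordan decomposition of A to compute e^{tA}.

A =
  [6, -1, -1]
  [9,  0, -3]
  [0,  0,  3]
e^{tA} =
  [3*t*exp(3*t) + exp(3*t), -t*exp(3*t), -t*exp(3*t)]
  [9*t*exp(3*t), -3*t*exp(3*t) + exp(3*t), -3*t*exp(3*t)]
  [0, 0, exp(3*t)]

Strategy: write A = P · J · P⁻¹ where J is a Jordan canonical form, so e^{tA} = P · e^{tJ} · P⁻¹, and e^{tJ} can be computed block-by-block.

A has Jordan form
J =
  [3, 1, 0]
  [0, 3, 0]
  [0, 0, 3]
(up to reordering of blocks).

Per-block formulas:
  For a 1×1 block at λ = 3: exp(t · [3]) = [e^(3t)].
  For a 2×2 Jordan block J_2(3): exp(t · J_2(3)) = e^(3t)·(I + t·N), where N is the 2×2 nilpotent shift.

After assembling e^{tJ} and conjugating by P, we get:

e^{tA} =
  [3*t*exp(3*t) + exp(3*t), -t*exp(3*t), -t*exp(3*t)]
  [9*t*exp(3*t), -3*t*exp(3*t) + exp(3*t), -3*t*exp(3*t)]
  [0, 0, exp(3*t)]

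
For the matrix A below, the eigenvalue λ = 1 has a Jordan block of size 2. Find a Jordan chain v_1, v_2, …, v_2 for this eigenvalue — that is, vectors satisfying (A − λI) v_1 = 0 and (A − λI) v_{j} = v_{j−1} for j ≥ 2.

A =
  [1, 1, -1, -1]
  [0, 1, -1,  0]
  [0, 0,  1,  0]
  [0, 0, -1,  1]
A Jordan chain for λ = 1 of length 2:
v_1 = (1, 0, 0, 0)ᵀ
v_2 = (0, 1, 0, 0)ᵀ

Let N = A − (1)·I. We want v_2 with N^2 v_2 = 0 but N^1 v_2 ≠ 0; then v_{j-1} := N · v_j for j = 2, …, 2.

Pick v_2 = (0, 1, 0, 0)ᵀ.
Then v_1 = N · v_2 = (1, 0, 0, 0)ᵀ.

Sanity check: (A − (1)·I) v_1 = (0, 0, 0, 0)ᵀ = 0. ✓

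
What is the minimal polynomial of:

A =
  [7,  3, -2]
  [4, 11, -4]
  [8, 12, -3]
x^2 - 10*x + 25

The characteristic polynomial is χ_A(x) = (x - 5)^3, so the eigenvalues are known. The minimal polynomial is
  m_A(x) = Π_λ (x − λ)^{k_λ}
where k_λ is the size of the *largest* Jordan block for λ (equivalently, the smallest k with (A − λI)^k v = 0 for every generalised eigenvector v of λ).

  λ = 5: largest Jordan block has size 2, contributing (x − 5)^2

So m_A(x) = (x - 5)^2 = x^2 - 10*x + 25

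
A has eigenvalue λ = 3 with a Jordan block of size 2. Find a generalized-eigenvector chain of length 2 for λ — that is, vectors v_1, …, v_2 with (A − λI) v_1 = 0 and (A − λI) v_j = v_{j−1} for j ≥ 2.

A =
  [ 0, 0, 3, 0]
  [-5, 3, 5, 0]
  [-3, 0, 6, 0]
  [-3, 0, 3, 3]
A Jordan chain for λ = 3 of length 2:
v_1 = (-3, -5, -3, -3)ᵀ
v_2 = (1, 0, 0, 0)ᵀ

Let N = A − (3)·I. We want v_2 with N^2 v_2 = 0 but N^1 v_2 ≠ 0; then v_{j-1} := N · v_j for j = 2, …, 2.

Pick v_2 = (1, 0, 0, 0)ᵀ.
Then v_1 = N · v_2 = (-3, -5, -3, -3)ᵀ.

Sanity check: (A − (3)·I) v_1 = (0, 0, 0, 0)ᵀ = 0. ✓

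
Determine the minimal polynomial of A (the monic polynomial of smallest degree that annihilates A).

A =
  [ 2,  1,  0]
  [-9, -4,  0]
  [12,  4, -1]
x^2 + 2*x + 1

The characteristic polynomial is χ_A(x) = (x + 1)^3, so the eigenvalues are known. The minimal polynomial is
  m_A(x) = Π_λ (x − λ)^{k_λ}
where k_λ is the size of the *largest* Jordan block for λ (equivalently, the smallest k with (A − λI)^k v = 0 for every generalised eigenvector v of λ).

  λ = -1: largest Jordan block has size 2, contributing (x + 1)^2

So m_A(x) = (x + 1)^2 = x^2 + 2*x + 1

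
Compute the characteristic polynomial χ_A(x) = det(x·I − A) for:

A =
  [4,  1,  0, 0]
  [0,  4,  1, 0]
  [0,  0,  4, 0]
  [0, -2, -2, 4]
x^4 - 16*x^3 + 96*x^2 - 256*x + 256

Expanding det(x·I − A) (e.g. by cofactor expansion or by noting that A is similar to its Jordan form J, which has the same characteristic polynomial as A) gives
  χ_A(x) = x^4 - 16*x^3 + 96*x^2 - 256*x + 256
which factors as (x - 4)^4. The eigenvalues (with algebraic multiplicities) are λ = 4 with multiplicity 4.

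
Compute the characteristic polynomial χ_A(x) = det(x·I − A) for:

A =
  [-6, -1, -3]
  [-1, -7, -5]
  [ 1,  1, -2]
x^3 + 15*x^2 + 75*x + 125

Expanding det(x·I − A) (e.g. by cofactor expansion or by noting that A is similar to its Jordan form J, which has the same characteristic polynomial as A) gives
  χ_A(x) = x^3 + 15*x^2 + 75*x + 125
which factors as (x + 5)^3. The eigenvalues (with algebraic multiplicities) are λ = -5 with multiplicity 3.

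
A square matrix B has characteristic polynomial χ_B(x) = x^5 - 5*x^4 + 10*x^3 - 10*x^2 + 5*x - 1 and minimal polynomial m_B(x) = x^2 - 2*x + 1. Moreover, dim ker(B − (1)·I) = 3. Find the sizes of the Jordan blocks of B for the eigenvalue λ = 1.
Block sizes for λ = 1: [2, 2, 1]

Step 1 — from the characteristic polynomial, algebraic multiplicity of λ = 1 is 5. From dim ker(B − (1)·I) = 3, there are exactly 3 Jordan blocks for λ = 1.
Step 2 — from the minimal polynomial, the factor (x − 1)^2 tells us the largest block for λ = 1 has size 2.
Step 3 — with total size 5, 3 blocks, and largest block 2, the block sizes (in nonincreasing order) are [2, 2, 1].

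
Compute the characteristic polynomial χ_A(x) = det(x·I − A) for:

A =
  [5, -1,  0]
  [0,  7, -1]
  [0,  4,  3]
x^3 - 15*x^2 + 75*x - 125

Expanding det(x·I − A) (e.g. by cofactor expansion or by noting that A is similar to its Jordan form J, which has the same characteristic polynomial as A) gives
  χ_A(x) = x^3 - 15*x^2 + 75*x - 125
which factors as (x - 5)^3. The eigenvalues (with algebraic multiplicities) are λ = 5 with multiplicity 3.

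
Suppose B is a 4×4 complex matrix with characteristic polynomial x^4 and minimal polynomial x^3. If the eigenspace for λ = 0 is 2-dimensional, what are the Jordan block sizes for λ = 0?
Block sizes for λ = 0: [3, 1]

Step 1 — from the characteristic polynomial, algebraic multiplicity of λ = 0 is 4. From dim ker(B − (0)·I) = 2, there are exactly 2 Jordan blocks for λ = 0.
Step 2 — from the minimal polynomial, the factor (x − 0)^3 tells us the largest block for λ = 0 has size 3.
Step 3 — with total size 4, 2 blocks, and largest block 3, the block sizes (in nonincreasing order) are [3, 1].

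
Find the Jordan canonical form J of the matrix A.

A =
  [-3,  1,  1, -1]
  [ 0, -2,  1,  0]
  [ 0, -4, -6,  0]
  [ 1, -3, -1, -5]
J_3(-4) ⊕ J_1(-4)

The characteristic polynomial is
  det(x·I − A) = x^4 + 16*x^3 + 96*x^2 + 256*x + 256 = (x + 4)^4

Eigenvalues and multiplicities (the geometric multiplicity of λ is n − rank(A − λI), which equals the number of Jordan blocks for λ):
  λ = -4: algebraic multiplicity = 4, geometric multiplicity = 2

Determining the block sizes for each eigenvalue:
  λ = -4: with am = 4 and gm = 2, the partition is not yet determined (e.g. several partitions of 4 into 2 parts exist). Let N = A − (-4)·I. Computing rank(N^1) = 2, rank(N^2) = 1, rank(N^3) = 0; the number of blocks of size ≥ j is rank(N^{j−1}) − rank(N^j), giving [2, 1, 1]. So we have 1 block(s) of size 3, 1 block(s) of size 1 → block sizes [3, 1]

Assembling the blocks gives a Jordan form
J =
  [-4,  1,  0,  0]
  [ 0, -4,  1,  0]
  [ 0,  0, -4,  0]
  [ 0,  0,  0, -4]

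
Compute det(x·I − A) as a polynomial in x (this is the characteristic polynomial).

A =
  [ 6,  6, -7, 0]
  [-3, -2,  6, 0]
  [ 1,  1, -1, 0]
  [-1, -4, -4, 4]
x^4 - 7*x^3 + 15*x^2 - 13*x + 4

Expanding det(x·I − A) (e.g. by cofactor expansion or by noting that A is similar to its Jordan form J, which has the same characteristic polynomial as A) gives
  χ_A(x) = x^4 - 7*x^3 + 15*x^2 - 13*x + 4
which factors as (x - 4)*(x - 1)^3. The eigenvalues (with algebraic multiplicities) are λ = 1 with multiplicity 3, λ = 4 with multiplicity 1.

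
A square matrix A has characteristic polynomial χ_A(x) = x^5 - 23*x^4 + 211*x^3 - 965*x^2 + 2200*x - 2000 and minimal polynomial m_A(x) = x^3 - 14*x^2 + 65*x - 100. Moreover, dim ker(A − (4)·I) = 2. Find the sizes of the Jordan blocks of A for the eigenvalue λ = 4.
Block sizes for λ = 4: [1, 1]

Step 1 — from the characteristic polynomial, algebraic multiplicity of λ = 4 is 2. From dim ker(A − (4)·I) = 2, there are exactly 2 Jordan blocks for λ = 4.
Step 2 — from the minimal polynomial, the factor (x − 4) tells us the largest block for λ = 4 has size 1.
Step 3 — with total size 2, 2 blocks, and largest block 1, the block sizes (in nonincreasing order) are [1, 1].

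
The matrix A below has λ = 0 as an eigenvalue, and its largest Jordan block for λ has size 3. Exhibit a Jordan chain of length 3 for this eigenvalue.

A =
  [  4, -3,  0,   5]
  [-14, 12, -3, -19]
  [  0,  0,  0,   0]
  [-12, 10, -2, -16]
A Jordan chain for λ = 0 of length 3:
v_1 = (-2, 4, 0, 4)ᵀ
v_2 = (4, -14, 0, -12)ᵀ
v_3 = (1, 0, 0, 0)ᵀ

Let N = A − (0)·I. We want v_3 with N^3 v_3 = 0 but N^2 v_3 ≠ 0; then v_{j-1} := N · v_j for j = 3, …, 2.

Pick v_3 = (1, 0, 0, 0)ᵀ.
Then v_2 = N · v_3 = (4, -14, 0, -12)ᵀ.
Then v_1 = N · v_2 = (-2, 4, 0, 4)ᵀ.

Sanity check: (A − (0)·I) v_1 = (0, 0, 0, 0)ᵀ = 0. ✓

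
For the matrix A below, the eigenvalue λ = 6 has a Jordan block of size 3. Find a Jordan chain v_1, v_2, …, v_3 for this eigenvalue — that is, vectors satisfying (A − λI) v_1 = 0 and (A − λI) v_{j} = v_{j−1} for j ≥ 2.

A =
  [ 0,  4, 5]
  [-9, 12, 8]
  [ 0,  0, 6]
A Jordan chain for λ = 6 of length 3:
v_1 = (2, 3, 0)ᵀ
v_2 = (5, 8, 0)ᵀ
v_3 = (0, 0, 1)ᵀ

Let N = A − (6)·I. We want v_3 with N^3 v_3 = 0 but N^2 v_3 ≠ 0; then v_{j-1} := N · v_j for j = 3, …, 2.

Pick v_3 = (0, 0, 1)ᵀ.
Then v_2 = N · v_3 = (5, 8, 0)ᵀ.
Then v_1 = N · v_2 = (2, 3, 0)ᵀ.

Sanity check: (A − (6)·I) v_1 = (0, 0, 0)ᵀ = 0. ✓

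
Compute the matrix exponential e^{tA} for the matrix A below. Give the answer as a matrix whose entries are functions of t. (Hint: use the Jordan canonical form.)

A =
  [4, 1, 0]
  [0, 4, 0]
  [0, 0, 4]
e^{tA} =
  [exp(4*t), t*exp(4*t), 0]
  [0, exp(4*t), 0]
  [0, 0, exp(4*t)]

Strategy: write A = P · J · P⁻¹ where J is a Jordan canonical form, so e^{tA} = P · e^{tJ} · P⁻¹, and e^{tJ} can be computed block-by-block.

A has Jordan form
J =
  [4, 1, 0]
  [0, 4, 0]
  [0, 0, 4]
(up to reordering of blocks).

Per-block formulas:
  For a 2×2 Jordan block J_2(4): exp(t · J_2(4)) = e^(4t)·(I + t·N), where N is the 2×2 nilpotent shift.
  For a 1×1 block at λ = 4: exp(t · [4]) = [e^(4t)].

After assembling e^{tJ} and conjugating by P, we get:

e^{tA} =
  [exp(4*t), t*exp(4*t), 0]
  [0, exp(4*t), 0]
  [0, 0, exp(4*t)]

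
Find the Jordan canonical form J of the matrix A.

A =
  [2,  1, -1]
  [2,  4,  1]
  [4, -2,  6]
J_3(4)

The characteristic polynomial is
  det(x·I − A) = x^3 - 12*x^2 + 48*x - 64 = (x - 4)^3

Eigenvalues and multiplicities (the geometric multiplicity of λ is n − rank(A − λI), which equals the number of Jordan blocks for λ):
  λ = 4: algebraic multiplicity = 3, geometric multiplicity = 1

Determining the block sizes for each eigenvalue:
  λ = 4: one block (gm = 1), so the single block has size am = 3 → block sizes [3]

Assembling the blocks gives a Jordan form
J =
  [4, 1, 0]
  [0, 4, 1]
  [0, 0, 4]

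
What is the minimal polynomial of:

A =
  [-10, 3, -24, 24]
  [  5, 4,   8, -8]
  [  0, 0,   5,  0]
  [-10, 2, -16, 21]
x^2 - 10*x + 25

The characteristic polynomial is χ_A(x) = (x - 5)^4, so the eigenvalues are known. The minimal polynomial is
  m_A(x) = Π_λ (x − λ)^{k_λ}
where k_λ is the size of the *largest* Jordan block for λ (equivalently, the smallest k with (A − λI)^k v = 0 for every generalised eigenvector v of λ).

  λ = 5: largest Jordan block has size 2, contributing (x − 5)^2

So m_A(x) = (x - 5)^2 = x^2 - 10*x + 25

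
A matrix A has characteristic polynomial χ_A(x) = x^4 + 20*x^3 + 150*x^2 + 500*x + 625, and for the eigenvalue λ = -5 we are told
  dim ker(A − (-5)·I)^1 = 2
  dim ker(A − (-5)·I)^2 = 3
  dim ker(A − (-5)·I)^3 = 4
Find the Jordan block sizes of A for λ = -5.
Block sizes for λ = -5: [3, 1]

From the dimensions of kernels of powers, the number of Jordan blocks of size at least j is d_j − d_{j−1} where d_j = dim ker(N^j) (with d_0 = 0). Computing the differences gives [2, 1, 1].
The number of blocks of size exactly k is (#blocks of size ≥ k) − (#blocks of size ≥ k + 1), so the partition is: 1 block(s) of size 1, 1 block(s) of size 3.
In nonincreasing order the block sizes are [3, 1].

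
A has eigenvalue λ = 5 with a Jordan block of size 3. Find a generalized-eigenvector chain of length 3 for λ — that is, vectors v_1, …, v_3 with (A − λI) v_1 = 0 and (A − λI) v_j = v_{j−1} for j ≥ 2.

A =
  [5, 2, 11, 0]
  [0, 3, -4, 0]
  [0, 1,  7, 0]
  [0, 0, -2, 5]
A Jordan chain for λ = 5 of length 3:
v_1 = (7, 0, 0, -2)ᵀ
v_2 = (2, -2, 1, 0)ᵀ
v_3 = (0, 1, 0, 0)ᵀ

Let N = A − (5)·I. We want v_3 with N^3 v_3 = 0 but N^2 v_3 ≠ 0; then v_{j-1} := N · v_j for j = 3, …, 2.

Pick v_3 = (0, 1, 0, 0)ᵀ.
Then v_2 = N · v_3 = (2, -2, 1, 0)ᵀ.
Then v_1 = N · v_2 = (7, 0, 0, -2)ᵀ.

Sanity check: (A − (5)·I) v_1 = (0, 0, 0, 0)ᵀ = 0. ✓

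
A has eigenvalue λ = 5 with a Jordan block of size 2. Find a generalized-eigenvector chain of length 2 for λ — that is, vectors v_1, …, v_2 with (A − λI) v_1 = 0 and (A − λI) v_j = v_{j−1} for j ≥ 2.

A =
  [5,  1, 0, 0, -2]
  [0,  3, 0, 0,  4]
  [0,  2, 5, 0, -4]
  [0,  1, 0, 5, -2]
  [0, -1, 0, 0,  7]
A Jordan chain for λ = 5 of length 2:
v_1 = (1, -2, 2, 1, -1)ᵀ
v_2 = (0, 1, 0, 0, 0)ᵀ

Let N = A − (5)·I. We want v_2 with N^2 v_2 = 0 but N^1 v_2 ≠ 0; then v_{j-1} := N · v_j for j = 2, …, 2.

Pick v_2 = (0, 1, 0, 0, 0)ᵀ.
Then v_1 = N · v_2 = (1, -2, 2, 1, -1)ᵀ.

Sanity check: (A − (5)·I) v_1 = (0, 0, 0, 0, 0)ᵀ = 0. ✓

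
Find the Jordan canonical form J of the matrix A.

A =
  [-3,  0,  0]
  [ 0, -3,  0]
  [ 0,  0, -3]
J_1(-3) ⊕ J_1(-3) ⊕ J_1(-3)

The characteristic polynomial is
  det(x·I − A) = x^3 + 9*x^2 + 27*x + 27 = (x + 3)^3

Eigenvalues and multiplicities (the geometric multiplicity of λ is n − rank(A − λI), which equals the number of Jordan blocks for λ):
  λ = -3: algebraic multiplicity = 3, geometric multiplicity = 3

Determining the block sizes for each eigenvalue:
  λ = -3: gm = am = 3, so every block has size 1 → block sizes [1, 1, 1]

Assembling the blocks gives a Jordan form
J =
  [-3,  0,  0]
  [ 0, -3,  0]
  [ 0,  0, -3]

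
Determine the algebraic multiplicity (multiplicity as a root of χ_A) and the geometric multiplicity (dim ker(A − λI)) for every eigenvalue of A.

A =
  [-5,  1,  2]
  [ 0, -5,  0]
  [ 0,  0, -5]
λ = -5: alg = 3, geom = 2

Step 1 — factor the characteristic polynomial to read off the algebraic multiplicities:
  χ_A(x) = (x + 5)^3

Step 2 — compute geometric multiplicities via the rank-nullity identity g(λ) = n − rank(A − λI):
  rank(A − (-5)·I) = 1, so dim ker(A − (-5)·I) = n − 1 = 2

Summary:
  λ = -5: algebraic multiplicity = 3, geometric multiplicity = 2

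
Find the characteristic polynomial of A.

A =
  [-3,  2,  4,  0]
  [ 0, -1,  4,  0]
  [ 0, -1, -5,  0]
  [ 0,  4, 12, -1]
x^4 + 10*x^3 + 36*x^2 + 54*x + 27

Expanding det(x·I − A) (e.g. by cofactor expansion or by noting that A is similar to its Jordan form J, which has the same characteristic polynomial as A) gives
  χ_A(x) = x^4 + 10*x^3 + 36*x^2 + 54*x + 27
which factors as (x + 1)*(x + 3)^3. The eigenvalues (with algebraic multiplicities) are λ = -3 with multiplicity 3, λ = -1 with multiplicity 1.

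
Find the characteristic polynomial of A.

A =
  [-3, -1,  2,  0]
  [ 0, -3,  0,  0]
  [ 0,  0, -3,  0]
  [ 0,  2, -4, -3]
x^4 + 12*x^3 + 54*x^2 + 108*x + 81

Expanding det(x·I − A) (e.g. by cofactor expansion or by noting that A is similar to its Jordan form J, which has the same characteristic polynomial as A) gives
  χ_A(x) = x^4 + 12*x^3 + 54*x^2 + 108*x + 81
which factors as (x + 3)^4. The eigenvalues (with algebraic multiplicities) are λ = -3 with multiplicity 4.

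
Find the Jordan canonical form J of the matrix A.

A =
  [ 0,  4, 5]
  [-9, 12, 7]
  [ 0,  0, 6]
J_3(6)

The characteristic polynomial is
  det(x·I − A) = x^3 - 18*x^2 + 108*x - 216 = (x - 6)^3

Eigenvalues and multiplicities (the geometric multiplicity of λ is n − rank(A − λI), which equals the number of Jordan blocks for λ):
  λ = 6: algebraic multiplicity = 3, geometric multiplicity = 1

Determining the block sizes for each eigenvalue:
  λ = 6: one block (gm = 1), so the single block has size am = 3 → block sizes [3]

Assembling the blocks gives a Jordan form
J =
  [6, 1, 0]
  [0, 6, 1]
  [0, 0, 6]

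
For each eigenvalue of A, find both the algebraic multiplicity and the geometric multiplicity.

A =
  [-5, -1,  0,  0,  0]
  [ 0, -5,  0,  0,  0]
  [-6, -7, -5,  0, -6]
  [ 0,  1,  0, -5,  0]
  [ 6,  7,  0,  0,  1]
λ = -5: alg = 4, geom = 3; λ = 1: alg = 1, geom = 1

Step 1 — factor the characteristic polynomial to read off the algebraic multiplicities:
  χ_A(x) = (x - 1)*(x + 5)^4

Step 2 — compute geometric multiplicities via the rank-nullity identity g(λ) = n − rank(A − λI):
  rank(A − (-5)·I) = 2, so dim ker(A − (-5)·I) = n − 2 = 3
  rank(A − (1)·I) = 4, so dim ker(A − (1)·I) = n − 4 = 1

Summary:
  λ = -5: algebraic multiplicity = 4, geometric multiplicity = 3
  λ = 1: algebraic multiplicity = 1, geometric multiplicity = 1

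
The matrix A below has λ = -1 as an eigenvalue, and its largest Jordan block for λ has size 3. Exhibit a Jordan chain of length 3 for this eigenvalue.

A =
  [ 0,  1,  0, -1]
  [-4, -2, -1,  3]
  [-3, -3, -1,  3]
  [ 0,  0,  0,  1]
A Jordan chain for λ = -1 of length 3:
v_1 = (-3, 3, 9, 0)ᵀ
v_2 = (1, -4, -3, 0)ᵀ
v_3 = (1, 0, 0, 0)ᵀ

Let N = A − (-1)·I. We want v_3 with N^3 v_3 = 0 but N^2 v_3 ≠ 0; then v_{j-1} := N · v_j for j = 3, …, 2.

Pick v_3 = (1, 0, 0, 0)ᵀ.
Then v_2 = N · v_3 = (1, -4, -3, 0)ᵀ.
Then v_1 = N · v_2 = (-3, 3, 9, 0)ᵀ.

Sanity check: (A − (-1)·I) v_1 = (0, 0, 0, 0)ᵀ = 0. ✓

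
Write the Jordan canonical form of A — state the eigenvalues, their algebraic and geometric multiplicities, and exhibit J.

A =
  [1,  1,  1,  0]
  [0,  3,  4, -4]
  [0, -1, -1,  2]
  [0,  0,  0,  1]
J_3(1) ⊕ J_1(1)

The characteristic polynomial is
  det(x·I − A) = x^4 - 4*x^3 + 6*x^2 - 4*x + 1 = (x - 1)^4

Eigenvalues and multiplicities (the geometric multiplicity of λ is n − rank(A − λI), which equals the number of Jordan blocks for λ):
  λ = 1: algebraic multiplicity = 4, geometric multiplicity = 2

Determining the block sizes for each eigenvalue:
  λ = 1: with am = 4 and gm = 2, the partition is not yet determined (e.g. several partitions of 4 into 2 parts exist). Let N = A − (1)·I. Computing rank(N^1) = 2, rank(N^2) = 1, rank(N^3) = 0; the number of blocks of size ≥ j is rank(N^{j−1}) − rank(N^j), giving [2, 1, 1]. So we have 1 block(s) of size 3, 1 block(s) of size 1 → block sizes [3, 1]

Assembling the blocks gives a Jordan form
J =
  [1, 1, 0, 0]
  [0, 1, 1, 0]
  [0, 0, 1, 0]
  [0, 0, 0, 1]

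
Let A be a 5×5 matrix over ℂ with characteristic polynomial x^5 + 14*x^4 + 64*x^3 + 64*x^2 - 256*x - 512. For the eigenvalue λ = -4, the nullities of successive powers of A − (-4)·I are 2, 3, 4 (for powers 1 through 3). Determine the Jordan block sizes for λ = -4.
Block sizes for λ = -4: [3, 1]

From the dimensions of kernels of powers, the number of Jordan blocks of size at least j is d_j − d_{j−1} where d_j = dim ker(N^j) (with d_0 = 0). Computing the differences gives [2, 1, 1].
The number of blocks of size exactly k is (#blocks of size ≥ k) − (#blocks of size ≥ k + 1), so the partition is: 1 block(s) of size 1, 1 block(s) of size 3.
In nonincreasing order the block sizes are [3, 1].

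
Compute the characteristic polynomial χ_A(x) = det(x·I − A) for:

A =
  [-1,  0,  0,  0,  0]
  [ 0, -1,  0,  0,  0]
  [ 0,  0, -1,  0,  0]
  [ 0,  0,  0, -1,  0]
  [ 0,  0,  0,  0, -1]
x^5 + 5*x^4 + 10*x^3 + 10*x^2 + 5*x + 1

Expanding det(x·I − A) (e.g. by cofactor expansion or by noting that A is similar to its Jordan form J, which has the same characteristic polynomial as A) gives
  χ_A(x) = x^5 + 5*x^4 + 10*x^3 + 10*x^2 + 5*x + 1
which factors as (x + 1)^5. The eigenvalues (with algebraic multiplicities) are λ = -1 with multiplicity 5.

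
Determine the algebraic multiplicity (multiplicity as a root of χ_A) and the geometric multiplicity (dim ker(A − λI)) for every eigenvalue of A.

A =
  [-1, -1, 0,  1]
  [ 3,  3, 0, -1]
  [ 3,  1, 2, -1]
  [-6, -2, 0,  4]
λ = 2: alg = 4, geom = 3

Step 1 — factor the characteristic polynomial to read off the algebraic multiplicities:
  χ_A(x) = (x - 2)^4

Step 2 — compute geometric multiplicities via the rank-nullity identity g(λ) = n − rank(A − λI):
  rank(A − (2)·I) = 1, so dim ker(A − (2)·I) = n − 1 = 3

Summary:
  λ = 2: algebraic multiplicity = 4, geometric multiplicity = 3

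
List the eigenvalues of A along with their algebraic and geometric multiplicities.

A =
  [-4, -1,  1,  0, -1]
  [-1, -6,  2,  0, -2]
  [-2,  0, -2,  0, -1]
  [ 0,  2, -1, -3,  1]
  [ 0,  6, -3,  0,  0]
λ = -3: alg = 5, geom = 3

Step 1 — factor the characteristic polynomial to read off the algebraic multiplicities:
  χ_A(x) = (x + 3)^5

Step 2 — compute geometric multiplicities via the rank-nullity identity g(λ) = n − rank(A − λI):
  rank(A − (-3)·I) = 2, so dim ker(A − (-3)·I) = n − 2 = 3

Summary:
  λ = -3: algebraic multiplicity = 5, geometric multiplicity = 3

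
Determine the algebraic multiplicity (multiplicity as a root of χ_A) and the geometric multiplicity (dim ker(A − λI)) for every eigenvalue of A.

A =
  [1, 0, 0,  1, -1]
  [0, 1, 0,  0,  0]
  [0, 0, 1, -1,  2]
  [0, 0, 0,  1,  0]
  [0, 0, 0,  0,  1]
λ = 1: alg = 5, geom = 3

Step 1 — factor the characteristic polynomial to read off the algebraic multiplicities:
  χ_A(x) = (x - 1)^5

Step 2 — compute geometric multiplicities via the rank-nullity identity g(λ) = n − rank(A − λI):
  rank(A − (1)·I) = 2, so dim ker(A − (1)·I) = n − 2 = 3

Summary:
  λ = 1: algebraic multiplicity = 5, geometric multiplicity = 3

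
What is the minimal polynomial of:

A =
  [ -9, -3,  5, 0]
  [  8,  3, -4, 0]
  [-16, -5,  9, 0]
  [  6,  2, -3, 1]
x^3 - 3*x^2 + 3*x - 1

The characteristic polynomial is χ_A(x) = (x - 1)^4, so the eigenvalues are known. The minimal polynomial is
  m_A(x) = Π_λ (x − λ)^{k_λ}
where k_λ is the size of the *largest* Jordan block for λ (equivalently, the smallest k with (A − λI)^k v = 0 for every generalised eigenvector v of λ).

  λ = 1: largest Jordan block has size 3, contributing (x − 1)^3

So m_A(x) = (x - 1)^3 = x^3 - 3*x^2 + 3*x - 1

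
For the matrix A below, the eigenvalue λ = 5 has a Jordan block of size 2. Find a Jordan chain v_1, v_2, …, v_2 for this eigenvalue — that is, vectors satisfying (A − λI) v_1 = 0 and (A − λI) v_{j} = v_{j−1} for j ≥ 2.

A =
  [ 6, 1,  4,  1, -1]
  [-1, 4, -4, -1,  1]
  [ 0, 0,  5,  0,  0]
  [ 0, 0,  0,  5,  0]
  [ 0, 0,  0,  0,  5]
A Jordan chain for λ = 5 of length 2:
v_1 = (1, -1, 0, 0, 0)ᵀ
v_2 = (1, 0, 0, 0, 0)ᵀ

Let N = A − (5)·I. We want v_2 with N^2 v_2 = 0 but N^1 v_2 ≠ 0; then v_{j-1} := N · v_j for j = 2, …, 2.

Pick v_2 = (1, 0, 0, 0, 0)ᵀ.
Then v_1 = N · v_2 = (1, -1, 0, 0, 0)ᵀ.

Sanity check: (A − (5)·I) v_1 = (0, 0, 0, 0, 0)ᵀ = 0. ✓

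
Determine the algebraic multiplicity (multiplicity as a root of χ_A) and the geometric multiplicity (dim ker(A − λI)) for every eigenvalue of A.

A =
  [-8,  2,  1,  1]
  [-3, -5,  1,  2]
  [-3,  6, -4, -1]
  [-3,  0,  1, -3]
λ = -5: alg = 4, geom = 2

Step 1 — factor the characteristic polynomial to read off the algebraic multiplicities:
  χ_A(x) = (x + 5)^4

Step 2 — compute geometric multiplicities via the rank-nullity identity g(λ) = n − rank(A − λI):
  rank(A − (-5)·I) = 2, so dim ker(A − (-5)·I) = n − 2 = 2

Summary:
  λ = -5: algebraic multiplicity = 4, geometric multiplicity = 2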